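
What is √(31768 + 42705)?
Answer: √74473 ≈ 272.90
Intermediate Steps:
√(31768 + 42705) = √74473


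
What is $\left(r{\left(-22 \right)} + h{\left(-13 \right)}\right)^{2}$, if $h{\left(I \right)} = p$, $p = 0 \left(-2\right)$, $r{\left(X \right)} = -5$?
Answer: $25$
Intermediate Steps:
$p = 0$
$h{\left(I \right)} = 0$
$\left(r{\left(-22 \right)} + h{\left(-13 \right)}\right)^{2} = \left(-5 + 0\right)^{2} = \left(-5\right)^{2} = 25$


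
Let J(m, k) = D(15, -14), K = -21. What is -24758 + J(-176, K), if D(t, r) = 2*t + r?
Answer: -24742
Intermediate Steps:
D(t, r) = r + 2*t
J(m, k) = 16 (J(m, k) = -14 + 2*15 = -14 + 30 = 16)
-24758 + J(-176, K) = -24758 + 16 = -24742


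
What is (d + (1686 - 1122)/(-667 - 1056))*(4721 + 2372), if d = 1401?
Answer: 17117955387/1723 ≈ 9.9350e+6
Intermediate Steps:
(d + (1686 - 1122)/(-667 - 1056))*(4721 + 2372) = (1401 + (1686 - 1122)/(-667 - 1056))*(4721 + 2372) = (1401 + 564/(-1723))*7093 = (1401 + 564*(-1/1723))*7093 = (1401 - 564/1723)*7093 = (2413359/1723)*7093 = 17117955387/1723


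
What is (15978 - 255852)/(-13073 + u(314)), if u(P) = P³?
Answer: -79958/10315357 ≈ -0.0077514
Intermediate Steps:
(15978 - 255852)/(-13073 + u(314)) = (15978 - 255852)/(-13073 + 314³) = -239874/(-13073 + 30959144) = -239874/30946071 = -239874*1/30946071 = -79958/10315357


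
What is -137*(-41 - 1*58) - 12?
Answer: 13551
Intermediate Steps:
-137*(-41 - 1*58) - 12 = -137*(-41 - 58) - 12 = -137*(-99) - 12 = 13563 - 12 = 13551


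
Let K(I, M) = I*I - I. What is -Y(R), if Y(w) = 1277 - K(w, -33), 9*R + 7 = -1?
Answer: -103301/81 ≈ -1275.3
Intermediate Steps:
R = -8/9 (R = -7/9 + (⅑)*(-1) = -7/9 - ⅑ = -8/9 ≈ -0.88889)
K(I, M) = I² - I
Y(w) = 1277 - w*(-1 + w)
-Y(R) = -(1277 - 1*(-8/9)*(-1 - 8/9)) = -(1277 - 1*(-8/9)*(-17/9)) = -(1277 - 136/81) = -1*103301/81 = -103301/81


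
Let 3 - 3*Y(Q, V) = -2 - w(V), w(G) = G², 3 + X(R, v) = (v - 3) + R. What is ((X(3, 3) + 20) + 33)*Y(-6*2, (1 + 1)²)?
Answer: 371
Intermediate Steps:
X(R, v) = -6 + R + v (X(R, v) = -3 + ((v - 3) + R) = -3 + ((-3 + v) + R) = -3 + (-3 + R + v) = -6 + R + v)
Y(Q, V) = 5/3 + V²/3 (Y(Q, V) = 1 - (-2 - V²)/3 = 1 + (⅔ + V²/3) = 5/3 + V²/3)
((X(3, 3) + 20) + 33)*Y(-6*2, (1 + 1)²) = (((-6 + 3 + 3) + 20) + 33)*(5/3 + ((1 + 1)²)²/3) = ((0 + 20) + 33)*(5/3 + (2²)²/3) = (20 + 33)*(5/3 + (⅓)*4²) = 53*(5/3 + (⅓)*16) = 53*(5/3 + 16/3) = 53*7 = 371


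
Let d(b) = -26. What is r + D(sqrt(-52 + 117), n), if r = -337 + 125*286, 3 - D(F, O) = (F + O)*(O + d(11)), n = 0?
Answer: 35416 + 26*sqrt(65) ≈ 35626.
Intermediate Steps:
D(F, O) = 3 - (-26 + O)*(F + O) (D(F, O) = 3 - (F + O)*(O - 26) = 3 - (F + O)*(-26 + O) = 3 - (-26 + O)*(F + O))
r = 35413 (r = -337 + 35750 = 35413)
r + D(sqrt(-52 + 117), n) = 35413 + (3 - 1*0**2 + 26*sqrt(-52 + 117) + 26*0 - 1*sqrt(-52 + 117)*0) = 35413 + (3 - 1*0 + 26*sqrt(65) + 0 - 1*sqrt(65)*0) = 35413 + (3 + 0 + 26*sqrt(65) + 0 + 0) = 35413 + (3 + 26*sqrt(65)) = 35416 + 26*sqrt(65)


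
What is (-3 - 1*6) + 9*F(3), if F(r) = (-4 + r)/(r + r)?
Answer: -21/2 ≈ -10.500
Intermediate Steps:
F(r) = (-4 + r)/(2*r) (F(r) = (-4 + r)/((2*r)) = (-4 + r)*(1/(2*r)) = (-4 + r)/(2*r))
(-3 - 1*6) + 9*F(3) = (-3 - 1*6) + 9*((½)*(-4 + 3)/3) = (-3 - 6) + 9*((½)*(⅓)*(-1)) = -9 + 9*(-⅙) = -9 - 3/2 = -21/2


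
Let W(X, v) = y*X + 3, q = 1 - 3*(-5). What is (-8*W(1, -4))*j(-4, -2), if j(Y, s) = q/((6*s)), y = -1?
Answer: 64/3 ≈ 21.333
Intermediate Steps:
q = 16 (q = 1 + 15 = 16)
W(X, v) = 3 - X (W(X, v) = -X + 3 = 3 - X)
j(Y, s) = 8/(3*s) (j(Y, s) = 16/((6*s)) = 16*(1/(6*s)) = 8/(3*s))
(-8*W(1, -4))*j(-4, -2) = (-8*(3 - 1*1))*((8/3)/(-2)) = (-8*(3 - 1))*((8/3)*(-½)) = -8*2*(-4/3) = -16*(-4/3) = 64/3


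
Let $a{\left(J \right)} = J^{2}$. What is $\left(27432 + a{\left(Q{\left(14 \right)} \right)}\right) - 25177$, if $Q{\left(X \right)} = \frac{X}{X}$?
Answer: $2256$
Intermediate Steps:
$Q{\left(X \right)} = 1$
$\left(27432 + a{\left(Q{\left(14 \right)} \right)}\right) - 25177 = \left(27432 + 1^{2}\right) - 25177 = \left(27432 + 1\right) - 25177 = 27433 - 25177 = 2256$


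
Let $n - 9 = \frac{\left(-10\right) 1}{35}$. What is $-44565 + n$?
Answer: $- \frac{311894}{7} \approx -44556.0$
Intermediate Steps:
$n = \frac{61}{7}$ ($n = 9 + \frac{\left(-10\right) 1}{35} = 9 - \frac{2}{7} = \frac{61}{7} \approx 8.7143$)
$-44565 + n = -44565 + \frac{61}{7} = - \frac{311894}{7}$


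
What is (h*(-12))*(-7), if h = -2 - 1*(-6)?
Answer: 336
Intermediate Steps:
h = 4 (h = -2 + 6 = 4)
(h*(-12))*(-7) = (4*(-12))*(-7) = -48*(-7) = 336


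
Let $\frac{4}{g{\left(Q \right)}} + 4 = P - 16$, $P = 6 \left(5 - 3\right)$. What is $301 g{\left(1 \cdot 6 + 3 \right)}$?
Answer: $- \frac{301}{2} \approx -150.5$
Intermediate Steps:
$P = 12$ ($P = 6 \cdot 2 = 12$)
$g{\left(Q \right)} = - \frac{1}{2}$ ($g{\left(Q \right)} = \frac{4}{-4 + \left(12 - 16\right)} = \frac{4}{-4 - 4} = \frac{4}{-8} = 4 \left(- \frac{1}{8}\right) = - \frac{1}{2}$)
$301 g{\left(1 \cdot 6 + 3 \right)} = 301 \left(- \frac{1}{2}\right) = - \frac{301}{2}$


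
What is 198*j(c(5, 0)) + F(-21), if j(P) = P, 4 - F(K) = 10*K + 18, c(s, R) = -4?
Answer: -596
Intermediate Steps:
F(K) = -14 - 10*K (F(K) = 4 - (10*K + 18) = 4 - (18 + 10*K) = 4 + (-18 - 10*K) = -14 - 10*K)
198*j(c(5, 0)) + F(-21) = 198*(-4) + (-14 - 10*(-21)) = -792 + (-14 + 210) = -792 + 196 = -596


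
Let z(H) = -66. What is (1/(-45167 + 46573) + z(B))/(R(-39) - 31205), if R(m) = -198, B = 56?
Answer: 92795/44152618 ≈ 0.0021017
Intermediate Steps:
(1/(-45167 + 46573) + z(B))/(R(-39) - 31205) = (1/(-45167 + 46573) - 66)/(-198 - 31205) = (1/1406 - 66)/(-31403) = (1/1406 - 66)*(-1/31403) = -92795/1406*(-1/31403) = 92795/44152618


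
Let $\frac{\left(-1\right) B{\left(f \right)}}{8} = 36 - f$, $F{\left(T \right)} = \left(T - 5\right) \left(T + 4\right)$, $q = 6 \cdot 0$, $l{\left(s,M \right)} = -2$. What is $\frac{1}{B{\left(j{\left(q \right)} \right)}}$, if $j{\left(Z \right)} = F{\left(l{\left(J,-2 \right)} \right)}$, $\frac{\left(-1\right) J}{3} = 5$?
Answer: $- \frac{1}{400} \approx -0.0025$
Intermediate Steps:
$J = -15$ ($J = \left(-3\right) 5 = -15$)
$q = 0$
$F{\left(T \right)} = \left(-5 + T\right) \left(4 + T\right)$
$j{\left(Z \right)} = -14$ ($j{\left(Z \right)} = -20 + \left(-2\right)^{2} - -2 = -20 + 4 + 2 = -14$)
$B{\left(f \right)} = -288 + 8 f$ ($B{\left(f \right)} = - 8 \left(36 - f\right) = -288 + 8 f$)
$\frac{1}{B{\left(j{\left(q \right)} \right)}} = \frac{1}{-288 + 8 \left(-14\right)} = \frac{1}{-288 - 112} = \frac{1}{-400} = - \frac{1}{400}$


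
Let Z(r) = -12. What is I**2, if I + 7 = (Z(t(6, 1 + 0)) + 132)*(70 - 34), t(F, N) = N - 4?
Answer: 18601969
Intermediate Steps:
t(F, N) = -4 + N
I = 4313 (I = -7 + (-12 + 132)*(70 - 34) = -7 + 120*36 = -7 + 4320 = 4313)
I**2 = 4313**2 = 18601969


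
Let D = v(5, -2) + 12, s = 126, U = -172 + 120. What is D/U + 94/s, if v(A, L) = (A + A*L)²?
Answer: 113/3276 ≈ 0.034493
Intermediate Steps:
U = -52
D = 37 (D = 5²*(1 - 2)² + 12 = 25*(-1)² + 12 = 25*1 + 12 = 25 + 12 = 37)
D/U + 94/s = 37/(-52) + 94/126 = 37*(-1/52) + 94*(1/126) = -37/52 + 47/63 = 113/3276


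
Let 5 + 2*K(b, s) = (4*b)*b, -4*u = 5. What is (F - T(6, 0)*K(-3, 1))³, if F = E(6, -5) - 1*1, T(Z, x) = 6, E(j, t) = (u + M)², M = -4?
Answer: -1201157047/4096 ≈ -2.9325e+5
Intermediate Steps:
u = -5/4 (u = -¼*5 = -5/4 ≈ -1.2500)
E(j, t) = 441/16 (E(j, t) = (-5/4 - 4)² = (-21/4)² = 441/16)
K(b, s) = -5/2 + 2*b² (K(b, s) = -5/2 + ((4*b)*b)/2 = -5/2 + (4*b²)/2 = -5/2 + 2*b²)
F = 425/16 (F = 441/16 - 1*1 = 441/16 - 1 = 425/16 ≈ 26.563)
(F - T(6, 0)*K(-3, 1))³ = (425/16 - 6*(-5/2 + 2*(-3)²))³ = (425/16 - 6*(-5/2 + 2*9))³ = (425/16 - 6*(-5/2 + 18))³ = (425/16 - 6*31/2)³ = (425/16 - 1*93)³ = (425/16 - 93)³ = (-1063/16)³ = -1201157047/4096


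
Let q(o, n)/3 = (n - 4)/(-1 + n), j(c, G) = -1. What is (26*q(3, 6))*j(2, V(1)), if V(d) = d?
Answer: -156/5 ≈ -31.200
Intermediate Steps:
q(o, n) = 3*(-4 + n)/(-1 + n) (q(o, n) = 3*((n - 4)/(-1 + n)) = 3*((-4 + n)/(-1 + n)) = 3*(-4 + n)/(-1 + n))
(26*q(3, 6))*j(2, V(1)) = (26*(3*(-4 + 6)/(-1 + 6)))*(-1) = (26*(3*2/5))*(-1) = (26*(3*(⅕)*2))*(-1) = (26*(6/5))*(-1) = (156/5)*(-1) = -156/5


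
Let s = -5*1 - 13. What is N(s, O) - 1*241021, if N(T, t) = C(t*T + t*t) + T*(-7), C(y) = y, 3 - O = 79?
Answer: -233751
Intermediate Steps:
O = -76 (O = 3 - 1*79 = 3 - 79 = -76)
s = -18 (s = -5 - 13 = -18)
N(T, t) = t² - 7*T + T*t (N(T, t) = (t*T + t*t) + T*(-7) = (T*t + t²) - 7*T = (t² + T*t) - 7*T = t² - 7*T + T*t)
N(s, O) - 1*241021 = (-7*(-18) - 76*(-18 - 76)) - 1*241021 = (126 - 76*(-94)) - 241021 = (126 + 7144) - 241021 = 7270 - 241021 = -233751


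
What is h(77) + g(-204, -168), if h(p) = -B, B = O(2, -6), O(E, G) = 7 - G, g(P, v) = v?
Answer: -181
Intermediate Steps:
B = 13 (B = 7 - 1*(-6) = 7 + 6 = 13)
h(p) = -13 (h(p) = -1*13 = -13)
h(77) + g(-204, -168) = -13 - 168 = -181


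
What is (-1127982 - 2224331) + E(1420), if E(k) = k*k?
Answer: -1335913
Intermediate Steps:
E(k) = k²
(-1127982 - 2224331) + E(1420) = (-1127982 - 2224331) + 1420² = -3352313 + 2016400 = -1335913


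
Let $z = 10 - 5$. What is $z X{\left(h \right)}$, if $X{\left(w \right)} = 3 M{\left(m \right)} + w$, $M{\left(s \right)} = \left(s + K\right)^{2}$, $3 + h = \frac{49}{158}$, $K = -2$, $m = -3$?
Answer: $\frac{57125}{158} \approx 361.55$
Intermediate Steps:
$h = - \frac{425}{158}$ ($h = -3 + \frac{49}{158} = - \frac{425}{158} \approx -2.6899$)
$M{\left(s \right)} = \left(-2 + s\right)^{2}$ ($M{\left(s \right)} = \left(s - 2\right)^{2} = \left(-2 + s\right)^{2}$)
$X{\left(w \right)} = 75 + w$ ($X{\left(w \right)} = 3 \left(-2 - 3\right)^{2} + w = 3 \left(-5\right)^{2} + w = 3 \cdot 25 + w = 75 + w$)
$z = 5$
$z X{\left(h \right)} = 5 \left(75 - \frac{425}{158}\right) = 5 \cdot \frac{11425}{158} = \frac{57125}{158}$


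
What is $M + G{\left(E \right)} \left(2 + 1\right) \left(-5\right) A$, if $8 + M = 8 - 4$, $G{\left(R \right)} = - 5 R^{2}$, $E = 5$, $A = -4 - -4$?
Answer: $-4$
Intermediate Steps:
$A = 0$ ($A = -4 + 4 = 0$)
$M = -4$ ($M = -8 + \left(8 - 4\right) = -8 + 4 = -4$)
$M + G{\left(E \right)} \left(2 + 1\right) \left(-5\right) A = -4 + - 5 \cdot 5^{2} \left(2 + 1\right) \left(-5\right) 0 = -4 + \left(-5\right) 25 \cdot 3 \left(-5\right) 0 = -4 - 125 \left(\left(-15\right) 0\right) = -4 - 0 = -4 + 0 = -4$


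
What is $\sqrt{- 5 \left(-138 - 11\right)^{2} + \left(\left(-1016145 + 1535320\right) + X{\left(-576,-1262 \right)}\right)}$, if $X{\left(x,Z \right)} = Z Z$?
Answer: $\sqrt{2000814} \approx 1414.5$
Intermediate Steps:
$X{\left(x,Z \right)} = Z^{2}$
$\sqrt{- 5 \left(-138 - 11\right)^{2} + \left(\left(-1016145 + 1535320\right) + X{\left(-576,-1262 \right)}\right)} = \sqrt{- 5 \left(-138 - 11\right)^{2} + \left(\left(-1016145 + 1535320\right) + \left(-1262\right)^{2}\right)} = \sqrt{- 5 \left(-149\right)^{2} + \left(519175 + 1592644\right)} = \sqrt{\left(-5\right) 22201 + 2111819} = \sqrt{-111005 + 2111819} = \sqrt{2000814}$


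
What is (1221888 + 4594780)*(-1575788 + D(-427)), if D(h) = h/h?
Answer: -9165829817716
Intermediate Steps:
D(h) = 1
(1221888 + 4594780)*(-1575788 + D(-427)) = (1221888 + 4594780)*(-1575788 + 1) = 5816668*(-1575787) = -9165829817716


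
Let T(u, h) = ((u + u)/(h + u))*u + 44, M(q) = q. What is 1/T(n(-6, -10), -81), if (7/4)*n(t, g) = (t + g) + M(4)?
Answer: 1435/61604 ≈ 0.023294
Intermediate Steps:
n(t, g) = 16/7 + 4*g/7 + 4*t/7 (n(t, g) = 4*((t + g) + 4)/7 = 4*((g + t) + 4)/7 = 4*(4 + g + t)/7 = 16/7 + 4*g/7 + 4*t/7)
T(u, h) = 44 + 2*u²/(h + u) (T(u, h) = ((2*u)/(h + u))*u + 44 = (2*u/(h + u))*u + 44 = 2*u²/(h + u) + 44 = 44 + 2*u²/(h + u))
1/T(n(-6, -10), -81) = 1/(2*((16/7 + (4/7)*(-10) + (4/7)*(-6))² + 22*(-81) + 22*(16/7 + (4/7)*(-10) + (4/7)*(-6)))/(-81 + (16/7 + (4/7)*(-10) + (4/7)*(-6)))) = 1/(2*((16/7 - 40/7 - 24/7)² - 1782 + 22*(16/7 - 40/7 - 24/7))/(-81 + (16/7 - 40/7 - 24/7))) = 1/(2*((-48/7)² - 1782 + 22*(-48/7))/(-81 - 48/7)) = 1/(2*(2304/49 - 1782 - 1056/7)/(-615/7)) = 1/(2*(-7/615)*(-92406/49)) = 1/(61604/1435) = 1435/61604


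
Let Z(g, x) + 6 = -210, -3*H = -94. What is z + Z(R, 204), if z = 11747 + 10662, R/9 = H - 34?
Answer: 22193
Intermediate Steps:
H = 94/3 (H = -1/3*(-94) = 94/3 ≈ 31.333)
R = -24 (R = 9*(94/3 - 34) = 9*(-8/3) = -24)
Z(g, x) = -216 (Z(g, x) = -6 - 210 = -216)
z = 22409
z + Z(R, 204) = 22409 - 216 = 22193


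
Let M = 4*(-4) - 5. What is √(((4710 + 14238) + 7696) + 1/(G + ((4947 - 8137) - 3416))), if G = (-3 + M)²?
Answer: √107644423730/2010 ≈ 163.23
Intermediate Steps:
M = -21 (M = -16 - 5 = -21)
G = 576 (G = (-3 - 21)² = (-24)² = 576)
√(((4710 + 14238) + 7696) + 1/(G + ((4947 - 8137) - 3416))) = √(((4710 + 14238) + 7696) + 1/(576 + ((4947 - 8137) - 3416))) = √((18948 + 7696) + 1/(576 + (-3190 - 3416))) = √(26644 + 1/(576 - 6606)) = √(26644 + 1/(-6030)) = √(26644 - 1/6030) = √(160663319/6030) = √107644423730/2010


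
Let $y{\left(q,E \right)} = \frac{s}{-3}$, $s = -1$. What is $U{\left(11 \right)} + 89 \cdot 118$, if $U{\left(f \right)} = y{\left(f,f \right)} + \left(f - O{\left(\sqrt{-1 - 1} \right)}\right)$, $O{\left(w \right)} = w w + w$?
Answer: $\frac{31546}{3} - i \sqrt{2} \approx 10515.0 - 1.4142 i$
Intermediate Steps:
$y{\left(q,E \right)} = \frac{1}{3}$ ($y{\left(q,E \right)} = - \frac{1}{-3} = \left(-1\right) \left(- \frac{1}{3}\right) = \frac{1}{3}$)
$O{\left(w \right)} = w + w^{2}$ ($O{\left(w \right)} = w^{2} + w = w + w^{2}$)
$U{\left(f \right)} = \frac{1}{3} + f - i \sqrt{2} \left(1 + i \sqrt{2}\right)$ ($U{\left(f \right)} = \frac{1}{3} + \left(f - \sqrt{-1 - 1} \left(1 + \sqrt{-1 - 1}\right)\right) = \frac{1}{3} + \left(f - \sqrt{-2} \left(1 + \sqrt{-2}\right)\right) = \frac{1}{3} + \left(f - i \sqrt{2} \left(1 + i \sqrt{2}\right)\right) = \frac{1}{3} + f - i \sqrt{2} \left(1 + i \sqrt{2}\right)$)
$U{\left(11 \right)} + 89 \cdot 118 = \left(\frac{7}{3} + 11 - i \sqrt{2}\right) + 89 \cdot 118 = \left(\frac{40}{3} - i \sqrt{2}\right) + 10502 = \frac{31546}{3} - i \sqrt{2}$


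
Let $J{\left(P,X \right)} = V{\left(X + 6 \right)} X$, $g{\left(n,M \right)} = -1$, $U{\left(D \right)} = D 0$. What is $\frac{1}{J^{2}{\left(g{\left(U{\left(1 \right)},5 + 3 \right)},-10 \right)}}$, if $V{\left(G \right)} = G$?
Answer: $\frac{1}{1600} \approx 0.000625$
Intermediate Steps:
$U{\left(D \right)} = 0$
$J{\left(P,X \right)} = X \left(6 + X\right)$ ($J{\left(P,X \right)} = \left(X + 6\right) X = \left(6 + X\right) X = X \left(6 + X\right)$)
$\frac{1}{J^{2}{\left(g{\left(U{\left(1 \right)},5 + 3 \right)},-10 \right)}} = \frac{1}{\left(- 10 \left(6 - 10\right)\right)^{2}} = \frac{1}{\left(\left(-10\right) \left(-4\right)\right)^{2}} = \frac{1}{40^{2}} = \frac{1}{1600}$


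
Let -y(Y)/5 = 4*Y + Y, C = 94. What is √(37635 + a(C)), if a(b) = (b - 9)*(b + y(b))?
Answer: 15*I*√685 ≈ 392.59*I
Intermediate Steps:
y(Y) = -25*Y (y(Y) = -5*(4*Y + Y) = -25*Y)
a(b) = -24*b*(-9 + b) (a(b) = (b - 9)*(b - 25*b) = (-9 + b)*(-24*b) = -24*b*(-9 + b))
√(37635 + a(C)) = √(37635 + 24*94*(9 - 1*94)) = √(37635 + 24*94*(9 - 94)) = √(37635 + 24*94*(-85)) = √(37635 - 191760) = √(-154125) = 15*I*√685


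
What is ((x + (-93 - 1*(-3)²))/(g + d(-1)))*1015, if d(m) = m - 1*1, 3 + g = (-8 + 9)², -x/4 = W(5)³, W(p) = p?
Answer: 305515/2 ≈ 1.5276e+5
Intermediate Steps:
x = -500 (x = -4*5³ = -4*125 = -500)
g = -2 (g = -3 + (-8 + 9)² = -3 + 1² = -3 + 1 = -2)
d(m) = -1 + m (d(m) = m - 1 = -1 + m)
((x + (-93 - 1*(-3)²))/(g + d(-1)))*1015 = ((-500 + (-93 - 1*(-3)²))/(-2 + (-1 - 1)))*1015 = ((-500 + (-93 - 1*9))/(-2 - 2))*1015 = ((-500 + (-93 - 9))/(-4))*1015 = ((-500 - 102)*(-¼))*1015 = -602*(-¼)*1015 = (301/2)*1015 = 305515/2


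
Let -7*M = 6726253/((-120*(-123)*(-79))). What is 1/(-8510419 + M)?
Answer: -8162280/69464416069067 ≈ -1.1750e-7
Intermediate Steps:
M = 6726253/8162280 (M = -6726253/(7*(-120*(-123)*(-79))) = -6726253/(7*(14760*(-79))) = -6726253/(7*(-1166040)) = -6726253*(-1)/(7*1166040) = -1/7*(-6726253/1166040) = 6726253/8162280 ≈ 0.82407)
1/(-8510419 + M) = 1/(-8510419 + 6726253/8162280) = 1/(-69464416069067/8162280) = -8162280/69464416069067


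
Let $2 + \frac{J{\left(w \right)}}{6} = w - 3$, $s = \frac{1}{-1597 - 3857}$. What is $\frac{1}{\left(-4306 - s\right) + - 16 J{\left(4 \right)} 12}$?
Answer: $- \frac{5454}{17201915} \approx -0.00031706$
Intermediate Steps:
$s = - \frac{1}{5454}$ ($s = \frac{1}{-5454} = - \frac{1}{5454} \approx -0.00018335$)
$J{\left(w \right)} = -30 + 6 w$ ($J{\left(w \right)} = -12 + 6 \left(w - 3\right) = -12 + 6 \left(-3 + w\right) = -12 + \left(-18 + 6 w\right) = -30 + 6 w$)
$\frac{1}{\left(-4306 - s\right) + - 16 J{\left(4 \right)} 12} = \frac{1}{\left(-4306 - - \frac{1}{5454}\right) + - 16 \left(-30 + 6 \cdot 4\right) 12} = \frac{1}{\left(-4306 + \frac{1}{5454}\right) + - 16 \left(-30 + 24\right) 12} = \frac{1}{- \frac{23484923}{5454} + \left(-16\right) \left(-6\right) 12} = \frac{1}{- \frac{23484923}{5454} + 96 \cdot 12} = \frac{1}{- \frac{23484923}{5454} + 1152} = \frac{1}{- \frac{17201915}{5454}} = - \frac{5454}{17201915}$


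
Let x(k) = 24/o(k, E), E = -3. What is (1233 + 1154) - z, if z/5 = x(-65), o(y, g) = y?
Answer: 31055/13 ≈ 2388.8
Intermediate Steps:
x(k) = 24/k
z = -24/13 (z = 5*(24/(-65)) = 5*(24*(-1/65)) = 5*(-24/65) = -24/13 ≈ -1.8462)
(1233 + 1154) - z = (1233 + 1154) - 1*(-24/13) = 2387 + 24/13 = 31055/13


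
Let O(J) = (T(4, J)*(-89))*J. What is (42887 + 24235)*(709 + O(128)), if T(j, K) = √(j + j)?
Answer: 47589498 - 1529307648*√2 ≈ -2.1152e+9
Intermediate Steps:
T(j, K) = √2*√j (T(j, K) = √(2*j) = √2*√j)
O(J) = -178*J*√2 (O(J) = ((√2*√4)*(-89))*J = ((√2*2)*(-89))*J = ((2*√2)*(-89))*J = (-178*√2)*J = -178*J*√2)
(42887 + 24235)*(709 + O(128)) = (42887 + 24235)*(709 - 178*128*√2) = 67122*(709 - 22784*√2) = 47589498 - 1529307648*√2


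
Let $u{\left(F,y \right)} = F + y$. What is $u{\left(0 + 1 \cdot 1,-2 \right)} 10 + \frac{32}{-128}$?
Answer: $- \frac{41}{4} \approx -10.25$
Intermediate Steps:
$u{\left(0 + 1 \cdot 1,-2 \right)} 10 + \frac{32}{-128} = \left(\left(0 + 1 \cdot 1\right) - 2\right) 10 + \frac{32}{-128} = \left(\left(0 + 1\right) - 2\right) 10 + 32 \left(- \frac{1}{128}\right) = \left(1 - 2\right) 10 - \frac{1}{4} = \left(-1\right) 10 - \frac{1}{4} = -10 - \frac{1}{4} = - \frac{41}{4}$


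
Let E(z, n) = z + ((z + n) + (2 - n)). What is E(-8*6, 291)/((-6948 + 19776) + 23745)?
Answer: -94/36573 ≈ -0.0025702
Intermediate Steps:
E(z, n) = 2 + 2*z (E(z, n) = z + ((n + z) + (2 - n)) = z + (2 + z) = 2 + 2*z)
E(-8*6, 291)/((-6948 + 19776) + 23745) = (2 + 2*(-8*6))/((-6948 + 19776) + 23745) = (2 + 2*(-48))/(12828 + 23745) = (2 - 96)/36573 = -94*1/36573 = -94/36573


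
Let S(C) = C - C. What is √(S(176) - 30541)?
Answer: I*√30541 ≈ 174.76*I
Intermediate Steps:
S(C) = 0
√(S(176) - 30541) = √(0 - 30541) = √(-30541) = I*√30541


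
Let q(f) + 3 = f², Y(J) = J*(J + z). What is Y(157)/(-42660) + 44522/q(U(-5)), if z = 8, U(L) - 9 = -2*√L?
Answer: (-31086*√5 + 63260201*I)/(2844*(18*√5 + 29*I)) ≈ 261.71 + 364.07*I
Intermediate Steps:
U(L) = 9 - 2*√L
Y(J) = J*(8 + J) (Y(J) = J*(J + 8) = J*(8 + J))
q(f) = -3 + f²
Y(157)/(-42660) + 44522/q(U(-5)) = (157*(8 + 157))/(-42660) + 44522/(-3 + (9 - 2*I*√5)²) = (157*165)*(-1/42660) + 44522/(-3 + (9 - 2*I*√5)²) = 25905*(-1/42660) + 44522/(-3 + (9 - 2*I*√5)²) = -1727/2844 + 44522/(-3 + (9 - 2*I*√5)²)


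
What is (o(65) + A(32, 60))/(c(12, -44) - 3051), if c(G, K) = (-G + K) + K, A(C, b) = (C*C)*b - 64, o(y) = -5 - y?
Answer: -61306/3151 ≈ -19.456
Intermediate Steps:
A(C, b) = -64 + b*C² (A(C, b) = C²*b - 64 = b*C² - 64 = -64 + b*C²)
c(G, K) = -G + 2*K (c(G, K) = (K - G) + K = -G + 2*K)
(o(65) + A(32, 60))/(c(12, -44) - 3051) = ((-5 - 1*65) + (-64 + 60*32²))/((-1*12 + 2*(-44)) - 3051) = ((-5 - 65) + (-64 + 60*1024))/((-12 - 88) - 3051) = (-70 + (-64 + 61440))/(-100 - 3051) = (-70 + 61376)/(-3151) = 61306*(-1/3151) = -61306/3151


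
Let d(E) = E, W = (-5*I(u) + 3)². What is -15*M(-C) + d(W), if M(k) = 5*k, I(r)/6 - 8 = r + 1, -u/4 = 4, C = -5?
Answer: 44994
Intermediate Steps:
u = -16 (u = -4*4 = -16)
I(r) = 54 + 6*r (I(r) = 48 + 6*(r + 1) = 48 + 6*(1 + r) = 48 + (6 + 6*r) = 54 + 6*r)
W = 45369 (W = (-5*(54 + 6*(-16)) + 3)² = (-5*(54 - 96) + 3)² = (-5*(-42) + 3)² = (210 + 3)² = 213² = 45369)
-15*M(-C) + d(W) = -75*(-1*(-5)) + 45369 = -75*5 + 45369 = -15*25 + 45369 = -375 + 45369 = 44994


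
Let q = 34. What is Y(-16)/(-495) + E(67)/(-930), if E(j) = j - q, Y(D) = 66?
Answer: -157/930 ≈ -0.16882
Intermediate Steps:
E(j) = -34 + j (E(j) = j - 1*34 = j - 34 = -34 + j)
Y(-16)/(-495) + E(67)/(-930) = 66/(-495) + (-34 + 67)/(-930) = 66*(-1/495) + 33*(-1/930) = -2/15 - 11/310 = -157/930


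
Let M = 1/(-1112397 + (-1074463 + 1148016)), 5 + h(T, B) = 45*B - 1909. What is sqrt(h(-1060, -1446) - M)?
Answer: I*sqrt(18072230555942945)/519422 ≈ 258.81*I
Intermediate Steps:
h(T, B) = -1914 + 45*B (h(T, B) = -5 + (45*B - 1909) = -5 + (-1909 + 45*B) = -1914 + 45*B)
M = -1/1038844 (M = 1/(-1112397 + 73553) = 1/(-1038844) = -1/1038844 ≈ -9.6261e-7)
sqrt(h(-1060, -1446) - M) = sqrt((-1914 + 45*(-1446)) - 1*(-1/1038844)) = sqrt((-1914 - 65070) + 1/1038844) = sqrt(-66984 + 1/1038844) = sqrt(-69585926495/1038844) = I*sqrt(18072230555942945)/519422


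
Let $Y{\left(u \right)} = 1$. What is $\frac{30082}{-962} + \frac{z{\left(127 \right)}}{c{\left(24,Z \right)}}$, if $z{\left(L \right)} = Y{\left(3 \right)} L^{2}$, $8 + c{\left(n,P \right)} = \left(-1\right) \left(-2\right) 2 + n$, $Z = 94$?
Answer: $\frac{573633}{740} \approx 775.18$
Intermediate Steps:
$c{\left(n,P \right)} = -4 + n$ ($c{\left(n,P \right)} = -8 + \left(\left(-1\right) \left(-2\right) 2 + n\right) = -8 + \left(2 \cdot 2 + n\right) = -8 + \left(4 + n\right) = -4 + n$)
$z{\left(L \right)} = L^{2}$ ($z{\left(L \right)} = 1 L^{2} = L^{2}$)
$\frac{30082}{-962} + \frac{z{\left(127 \right)}}{c{\left(24,Z \right)}} = \frac{30082}{-962} + \frac{127^{2}}{-4 + 24} = 30082 \left(- \frac{1}{962}\right) + \frac{16129}{20} = - \frac{1157}{37} + 16129 \cdot \frac{1}{20} = - \frac{1157}{37} + \frac{16129}{20} = \frac{573633}{740}$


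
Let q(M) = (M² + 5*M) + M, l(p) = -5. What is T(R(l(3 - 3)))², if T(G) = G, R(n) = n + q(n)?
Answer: 100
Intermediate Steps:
q(M) = M² + 6*M
R(n) = n + n*(6 + n)
T(R(l(3 - 3)))² = (-5*(7 - 5))² = (-5*2)² = (-10)² = 100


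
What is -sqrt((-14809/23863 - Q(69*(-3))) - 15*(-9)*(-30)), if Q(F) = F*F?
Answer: -I*sqrt(545033669602)/3409 ≈ -216.56*I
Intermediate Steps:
Q(F) = F**2
-sqrt((-14809/23863 - Q(69*(-3))) - 15*(-9)*(-30)) = -sqrt((-14809/23863 - (69*(-3))**2) - 15*(-9)*(-30)) = -sqrt((-14809*1/23863 - 1*(-207)**2) + 135*(-30)) = -sqrt((-14809/23863 - 1*42849) - 4050) = -sqrt((-14809/23863 - 42849) - 4050) = -sqrt(-1022520496/23863 - 4050) = -sqrt(-1119165646/23863) = -I*sqrt(545033669602)/3409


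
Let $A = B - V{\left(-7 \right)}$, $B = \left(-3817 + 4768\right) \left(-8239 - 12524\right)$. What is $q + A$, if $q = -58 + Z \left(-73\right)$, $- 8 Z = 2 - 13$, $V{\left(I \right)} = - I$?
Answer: $- \frac{157966227}{8} \approx -1.9746 \cdot 10^{7}$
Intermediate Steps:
$B = -19745613$ ($B = 951 \left(-20763\right) = -19745613$)
$Z = \frac{11}{8}$ ($Z = - \frac{2 - 13}{8} = \left(- \frac{1}{8}\right) \left(-11\right) = \frac{11}{8} \approx 1.375$)
$q = - \frac{1267}{8}$ ($q = -58 + \frac{11}{8} \left(-73\right) = -58 - \frac{803}{8} = - \frac{1267}{8} \approx -158.38$)
$A = -19745620$ ($A = -19745613 - \left(-1\right) \left(-7\right) = -19745613 - 7 = -19745620$)
$q + A = - \frac{1267}{8} - 19745620 = - \frac{157966227}{8}$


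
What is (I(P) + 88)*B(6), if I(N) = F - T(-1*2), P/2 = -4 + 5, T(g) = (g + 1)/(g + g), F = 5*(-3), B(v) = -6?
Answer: -873/2 ≈ -436.50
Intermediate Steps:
F = -15
T(g) = (1 + g)/(2*g) (T(g) = (1 + g)/((2*g)) = (1 + g)*(1/(2*g)) = (1 + g)/(2*g))
P = 2 (P = 2*(-4 + 5) = 2*1 = 2)
I(N) = -61/4 (I(N) = -15 - (1 - 1*2)/(2*((-1*2))) = -15 - (1 - 2)/(2*(-2)) = -15 - (-1)*(-1)/(2*2) = -15 - 1*1/4 = -15 - 1/4 = -61/4)
(I(P) + 88)*B(6) = (-61/4 + 88)*(-6) = (291/4)*(-6) = -873/2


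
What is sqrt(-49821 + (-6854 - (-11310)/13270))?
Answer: I*sqrt(99799150238)/1327 ≈ 238.06*I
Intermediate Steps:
sqrt(-49821 + (-6854 - (-11310)/13270)) = sqrt(-49821 + (-6854 - 1*(-1131/1327))) = sqrt(-49821 + (-6854 + 1131/1327)) = sqrt(-49821 - 9094127/1327) = sqrt(-75206594/1327) = I*sqrt(99799150238)/1327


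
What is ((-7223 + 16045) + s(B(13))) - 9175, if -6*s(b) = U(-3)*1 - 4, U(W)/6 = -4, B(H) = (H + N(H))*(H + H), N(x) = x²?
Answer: -1045/3 ≈ -348.33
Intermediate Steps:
B(H) = 2*H*(H + H²) (B(H) = (H + H²)*(H + H) = (H + H²)*(2*H) = 2*H*(H + H²))
U(W) = -24 (U(W) = 6*(-4) = -24)
s(b) = 14/3 (s(b) = -(-24*1 - 4)/6 = -(-24 - 4)/6 = -⅙*(-28) = 14/3)
((-7223 + 16045) + s(B(13))) - 9175 = ((-7223 + 16045) + 14/3) - 9175 = (8822 + 14/3) - 9175 = 26480/3 - 9175 = -1045/3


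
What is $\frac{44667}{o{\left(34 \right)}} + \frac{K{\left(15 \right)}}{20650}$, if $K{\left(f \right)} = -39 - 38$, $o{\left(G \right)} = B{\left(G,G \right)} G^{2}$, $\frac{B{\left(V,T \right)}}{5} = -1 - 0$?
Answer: $- \frac{13183123}{1705100} \approx -7.7316$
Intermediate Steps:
$B{\left(V,T \right)} = -5$ ($B{\left(V,T \right)} = 5 \left(-1 - 0\right) = 5 \left(-1 + 0\right) = 5 \left(-1\right) = -5$)
$o{\left(G \right)} = - 5 G^{2}$
$K{\left(f \right)} = -77$ ($K{\left(f \right)} = -39 - 38 = -77$)
$\frac{44667}{o{\left(34 \right)}} + \frac{K{\left(15 \right)}}{20650} = \frac{44667}{\left(-5\right) 34^{2}} - \frac{77}{20650} = \frac{44667}{\left(-5\right) 1156} - \frac{11}{2950} = \frac{44667}{-5780} - \frac{11}{2950} = 44667 \left(- \frac{1}{5780}\right) - \frac{11}{2950} = - \frac{44667}{5780} - \frac{11}{2950} = - \frac{13183123}{1705100}$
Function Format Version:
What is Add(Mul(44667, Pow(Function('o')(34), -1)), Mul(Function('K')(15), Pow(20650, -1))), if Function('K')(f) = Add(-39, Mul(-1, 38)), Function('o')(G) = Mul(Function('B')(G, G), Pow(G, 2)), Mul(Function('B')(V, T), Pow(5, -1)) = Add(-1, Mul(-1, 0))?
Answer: Rational(-13183123, 1705100) ≈ -7.7316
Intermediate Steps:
Function('B')(V, T) = -5 (Function('B')(V, T) = Mul(5, Add(-1, Mul(-1, 0))) = Mul(5, Add(-1, 0)) = Mul(5, -1) = -5)
Function('o')(G) = Mul(-5, Pow(G, 2))
Function('K')(f) = -77 (Function('K')(f) = Add(-39, -38) = -77)
Add(Mul(44667, Pow(Function('o')(34), -1)), Mul(Function('K')(15), Pow(20650, -1))) = Add(Mul(44667, Pow(Mul(-5, Pow(34, 2)), -1)), Mul(-77, Pow(20650, -1))) = Add(Mul(44667, Pow(Mul(-5, 1156), -1)), Mul(-77, Rational(1, 20650))) = Add(Mul(44667, Pow(-5780, -1)), Rational(-11, 2950)) = Add(Mul(44667, Rational(-1, 5780)), Rational(-11, 2950)) = Add(Rational(-44667, 5780), Rational(-11, 2950)) = Rational(-13183123, 1705100)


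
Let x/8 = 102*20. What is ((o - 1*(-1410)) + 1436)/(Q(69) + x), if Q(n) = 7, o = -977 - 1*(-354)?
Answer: 2223/16327 ≈ 0.13615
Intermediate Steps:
o = -623 (o = -977 + 354 = -623)
x = 16320 (x = 8*(102*20) = 8*2040 = 16320)
((o - 1*(-1410)) + 1436)/(Q(69) + x) = ((-623 - 1*(-1410)) + 1436)/(7 + 16320) = ((-623 + 1410) + 1436)/16327 = (787 + 1436)*(1/16327) = 2223*(1/16327) = 2223/16327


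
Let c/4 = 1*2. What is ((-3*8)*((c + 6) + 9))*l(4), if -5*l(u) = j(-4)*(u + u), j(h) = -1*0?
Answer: 0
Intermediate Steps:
j(h) = 0
c = 8 (c = 4*(1*2) = 4*2 = 8)
l(u) = 0 (l(u) = -0*(u + u) = -0*2*u = -⅕*0 = 0)
((-3*8)*((c + 6) + 9))*l(4) = ((-3*8)*((8 + 6) + 9))*0 = -24*(14 + 9)*0 = -24*23*0 = -552*0 = 0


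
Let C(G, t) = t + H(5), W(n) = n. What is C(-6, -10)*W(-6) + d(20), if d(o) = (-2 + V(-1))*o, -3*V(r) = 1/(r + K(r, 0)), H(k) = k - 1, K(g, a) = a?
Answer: 8/3 ≈ 2.6667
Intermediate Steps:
H(k) = -1 + k
V(r) = -1/(3*r) (V(r) = -1/(3*(r + 0)) = -1/(3*r))
C(G, t) = 4 + t (C(G, t) = t + (-1 + 5) = t + 4 = 4 + t)
d(o) = -5*o/3 (d(o) = (-2 - ⅓/(-1))*o = (-2 - ⅓*(-1))*o = (-2 + ⅓)*o = -5*o/3)
C(-6, -10)*W(-6) + d(20) = (4 - 10)*(-6) - 5/3*20 = -6*(-6) - 100/3 = 36 - 100/3 = 8/3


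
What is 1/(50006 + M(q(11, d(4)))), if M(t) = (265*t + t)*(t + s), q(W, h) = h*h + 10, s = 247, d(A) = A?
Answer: 1/1938074 ≈ 5.1598e-7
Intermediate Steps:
q(W, h) = 10 + h² (q(W, h) = h² + 10 = 10 + h²)
M(t) = 266*t*(247 + t) (M(t) = (265*t + t)*(t + 247) = (266*t)*(247 + t) = 266*t*(247 + t))
1/(50006 + M(q(11, d(4)))) = 1/(50006 + 266*(10 + 4²)*(247 + (10 + 4²))) = 1/(50006 + 266*(10 + 16)*(247 + (10 + 16))) = 1/(50006 + 266*26*(247 + 26)) = 1/(50006 + 266*26*273) = 1/(50006 + 1888068) = 1/1938074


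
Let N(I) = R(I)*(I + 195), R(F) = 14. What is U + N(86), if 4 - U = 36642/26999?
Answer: 106285420/26999 ≈ 3936.6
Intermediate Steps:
U = 71354/26999 (U = 4 - 36642/26999 = 71354/26999 ≈ 2.6428)
N(I) = 2730 + 14*I (N(I) = 14*(I + 195) = 14*(195 + I) = 2730 + 14*I)
U + N(86) = 71354/26999 + (2730 + 14*86) = 71354/26999 + (2730 + 1204) = 71354/26999 + 3934 = 106285420/26999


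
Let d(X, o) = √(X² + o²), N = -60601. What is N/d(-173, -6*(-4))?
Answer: -60601*√30505/30505 ≈ -346.97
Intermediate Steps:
N/d(-173, -6*(-4)) = -60601/√((-173)² + (-6*(-4))²) = -60601/√(29929 + 24²) = -60601/√(29929 + 576) = -60601*√30505/30505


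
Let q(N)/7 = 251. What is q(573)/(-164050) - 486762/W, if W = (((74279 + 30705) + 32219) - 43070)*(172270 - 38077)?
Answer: -7424753051511/690759301733150 ≈ -0.010749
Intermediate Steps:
q(N) = 1757 (q(N) = 7*251 = 1757)
W = 12631989669 (W = ((104984 + 32219) - 43070)*134193 = (137203 - 43070)*134193 = 94133*134193 = 12631989669)
q(573)/(-164050) - 486762/W = 1757/(-164050) - 486762/12631989669 = 1757*(-1/164050) - 486762*1/12631989669 = -1757/164050 - 162254/4210663223 = -7424753051511/690759301733150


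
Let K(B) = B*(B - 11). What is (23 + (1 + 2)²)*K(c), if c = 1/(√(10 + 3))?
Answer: 32/13 - 352*√13/13 ≈ -95.166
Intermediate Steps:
c = √13/13 (c = 1/(√13) = √13/13 ≈ 0.27735)
K(B) = B*(-11 + B)
(23 + (1 + 2)²)*K(c) = (23 + (1 + 2)²)*((√13/13)*(-11 + √13/13)) = (23 + 3²)*(√13*(-11 + √13/13)/13) = (23 + 9)*(√13*(-11 + √13/13)/13) = 32*(√13*(-11 + √13/13)/13) = 32*√13*(-11 + √13/13)/13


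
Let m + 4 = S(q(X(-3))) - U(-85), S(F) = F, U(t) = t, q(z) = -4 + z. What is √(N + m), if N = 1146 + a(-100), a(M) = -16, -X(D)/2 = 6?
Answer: √1195 ≈ 34.569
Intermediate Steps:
X(D) = -12 (X(D) = -2*6 = -12)
N = 1130 (N = 1146 - 16 = 1130)
m = 65 (m = -4 + ((-4 - 12) - 1*(-85)) = -4 + (-16 + 85) = -4 + 69 = 65)
√(N + m) = √(1130 + 65) = √1195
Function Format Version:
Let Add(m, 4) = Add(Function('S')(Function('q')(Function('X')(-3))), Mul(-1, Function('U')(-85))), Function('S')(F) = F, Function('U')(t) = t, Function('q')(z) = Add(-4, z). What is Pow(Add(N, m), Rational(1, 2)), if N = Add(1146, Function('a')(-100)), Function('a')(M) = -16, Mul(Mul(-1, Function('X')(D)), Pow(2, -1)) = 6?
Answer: Pow(1195, Rational(1, 2)) ≈ 34.569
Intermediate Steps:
Function('X')(D) = -12 (Function('X')(D) = Mul(-2, 6) = -12)
N = 1130 (N = Add(1146, -16) = 1130)
m = 65 (m = Add(-4, Add(Add(-4, -12), Mul(-1, -85))) = Add(-4, Add(-16, 85)) = Add(-4, 69) = 65)
Pow(Add(N, m), Rational(1, 2)) = Pow(Add(1130, 65), Rational(1, 2)) = Pow(1195, Rational(1, 2))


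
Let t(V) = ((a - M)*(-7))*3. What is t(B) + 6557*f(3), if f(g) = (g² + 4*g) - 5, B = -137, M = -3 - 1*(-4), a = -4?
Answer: 105017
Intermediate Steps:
M = 1 (M = -3 + 4 = 1)
t(V) = 105 (t(V) = ((-4 - 1*1)*(-7))*3 = ((-4 - 1)*(-7))*3 = -5*(-7)*3 = 35*3 = 105)
f(g) = -5 + g² + 4*g
t(B) + 6557*f(3) = 105 + 6557*(-5 + 3² + 4*3) = 105 + 6557*(-5 + 9 + 12) = 105 + 6557*16 = 105 + 104912 = 105017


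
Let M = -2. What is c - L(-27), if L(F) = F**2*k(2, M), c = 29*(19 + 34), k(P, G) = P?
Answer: 79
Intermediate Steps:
c = 1537 (c = 29*53 = 1537)
L(F) = 2*F**2 (L(F) = F**2*2 = 2*F**2)
c - L(-27) = 1537 - 2*(-27)**2 = 1537 - 2*729 = 1537 - 1*1458 = 1537 - 1458 = 79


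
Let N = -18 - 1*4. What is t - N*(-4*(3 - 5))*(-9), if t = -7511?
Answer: -9095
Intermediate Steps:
N = -22 (N = -18 - 4 = -22)
t - N*(-4*(3 - 5))*(-9) = -7511 - (-(-88)*(3 - 5))*(-9) = -7511 - (-(-88)*(-2))*(-9) = -7511 - (-22*8)*(-9) = -7511 - (-176)*(-9) = -7511 - 1*1584 = -7511 - 1584 = -9095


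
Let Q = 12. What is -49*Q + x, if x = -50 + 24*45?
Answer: 442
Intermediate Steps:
x = 1030 (x = -50 + 1080 = 1030)
-49*Q + x = -49*12 + 1030 = -588 + 1030 = 442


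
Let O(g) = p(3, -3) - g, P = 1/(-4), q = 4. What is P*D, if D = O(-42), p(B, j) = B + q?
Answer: -49/4 ≈ -12.250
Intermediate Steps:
p(B, j) = 4 + B (p(B, j) = B + 4 = 4 + B)
P = -1/4 (P = 1*(-1/4) = -1/4 ≈ -0.25000)
O(g) = 7 - g (O(g) = (4 + 3) - g = 7 - g)
D = 49 (D = 7 - 1*(-42) = 7 + 42 = 49)
P*D = -1/4*49 = -49/4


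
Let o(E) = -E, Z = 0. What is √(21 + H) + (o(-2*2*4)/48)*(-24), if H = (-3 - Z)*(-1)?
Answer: -8 + 2*√6 ≈ -3.1010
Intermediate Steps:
H = 3 (H = (-3 - 1*0)*(-1) = (-3 + 0)*(-1) = -3*(-1) = 3)
√(21 + H) + (o(-2*2*4)/48)*(-24) = √(21 + 3) + (-(-2*2)*4/48)*(-24) = √24 + (-(-4)*4*(1/48))*(-24) = 2*√6 + (-1*(-16)*(1/48))*(-24) = 2*√6 + (16*(1/48))*(-24) = 2*√6 + (⅓)*(-24) = 2*√6 - 8 = -8 + 2*√6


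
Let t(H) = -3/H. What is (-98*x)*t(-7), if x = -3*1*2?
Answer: 252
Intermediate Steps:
x = -6 (x = -3*2 = -6)
(-98*x)*t(-7) = (-98*(-6))*(-3/(-7)) = 588*(-3*(-1/7)) = 588*(3/7) = 252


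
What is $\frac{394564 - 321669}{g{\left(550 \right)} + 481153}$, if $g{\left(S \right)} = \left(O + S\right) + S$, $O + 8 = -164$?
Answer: $\frac{72895}{482081} \approx 0.15121$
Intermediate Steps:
$O = -172$ ($O = -8 - 164 = -172$)
$g{\left(S \right)} = -172 + 2 S$ ($g{\left(S \right)} = \left(-172 + S\right) + S = -172 + 2 S$)
$\frac{394564 - 321669}{g{\left(550 \right)} + 481153} = \frac{394564 - 321669}{\left(-172 + 2 \cdot 550\right) + 481153} = \frac{72895}{\left(-172 + 1100\right) + 481153} = \frac{72895}{928 + 481153} = \frac{72895}{482081}$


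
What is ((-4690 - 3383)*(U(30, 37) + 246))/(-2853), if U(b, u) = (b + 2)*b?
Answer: 1081782/317 ≈ 3412.6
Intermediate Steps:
U(b, u) = b*(2 + b) (U(b, u) = (2 + b)*b = b*(2 + b))
((-4690 - 3383)*(U(30, 37) + 246))/(-2853) = ((-4690 - 3383)*(30*(2 + 30) + 246))/(-2853) = -8073*(30*32 + 246)*(-1/2853) = -8073*(960 + 246)*(-1/2853) = -8073*1206*(-1/2853) = -9736038*(-1/2853) = 1081782/317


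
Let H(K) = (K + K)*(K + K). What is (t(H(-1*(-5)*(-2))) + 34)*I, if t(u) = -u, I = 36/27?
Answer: -488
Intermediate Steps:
I = 4/3 (I = 36*(1/27) = 4/3 ≈ 1.3333)
H(K) = 4*K² (H(K) = (2*K)*(2*K) = 4*K²)
(t(H(-1*(-5)*(-2))) + 34)*I = (-4*(-1*(-5)*(-2))² + 34)*(4/3) = (-4*(5*(-2))² + 34)*(4/3) = (-4*(-10)² + 34)*(4/3) = (-4*100 + 34)*(4/3) = (-1*400 + 34)*(4/3) = (-400 + 34)*(4/3) = -366*4/3 = -488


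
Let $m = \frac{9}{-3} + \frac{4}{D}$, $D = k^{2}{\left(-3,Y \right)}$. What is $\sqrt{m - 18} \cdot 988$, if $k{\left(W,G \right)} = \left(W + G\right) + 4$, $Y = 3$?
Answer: $494 i \sqrt{83} \approx 4500.6 i$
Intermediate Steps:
$k{\left(W,G \right)} = 4 + G + W$ ($k{\left(W,G \right)} = \left(G + W\right) + 4 = 4 + G + W$)
$D = 16$ ($D = \left(4 + 3 - 3\right)^{2} = 4^{2} = 16$)
$m = - \frac{11}{4}$ ($m = \frac{9}{-3} + \frac{4}{16} = 9 \left(- \frac{1}{3}\right) + 4 \cdot \frac{1}{16} = -3 + \frac{1}{4} = - \frac{11}{4} \approx -2.75$)
$\sqrt{m - 18} \cdot 988 = \sqrt{- \frac{11}{4} - 18} \cdot 988 = \sqrt{- \frac{83}{4}} \cdot 988 = \frac{i \sqrt{83}}{2} \cdot 988 = 494 i \sqrt{83}$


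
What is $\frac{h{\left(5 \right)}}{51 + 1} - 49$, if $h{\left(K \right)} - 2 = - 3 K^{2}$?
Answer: $- \frac{2621}{52} \approx -50.404$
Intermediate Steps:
$h{\left(K \right)} = 2 - 3 K^{2}$
$\frac{h{\left(5 \right)}}{51 + 1} - 49 = \frac{2 - 3 \cdot 5^{2}}{51 + 1} - 49 = \frac{2 - 75}{52} - 49 = \frac{1}{52} \left(-73\right) - 49 = - \frac{73}{52} - 49 = - \frac{2621}{52}$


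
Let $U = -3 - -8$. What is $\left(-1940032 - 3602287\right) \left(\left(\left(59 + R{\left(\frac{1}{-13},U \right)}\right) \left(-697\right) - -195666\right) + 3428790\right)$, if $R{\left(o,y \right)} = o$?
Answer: $- \frac{258183532396294}{13} \approx -1.986 \cdot 10^{13}$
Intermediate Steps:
$U = 5$ ($U = -3 + 8 = 5$)
$\left(-1940032 - 3602287\right) \left(\left(\left(59 + R{\left(\frac{1}{-13},U \right)}\right) \left(-697\right) - -195666\right) + 3428790\right) = \left(-1940032 - 3602287\right) \left(\left(\left(59 + \frac{1}{-13}\right) \left(-697\right) - -195666\right) + 3428790\right) = - 5542319 \left(\left(\left(59 - \frac{1}{13}\right) \left(-697\right) + 195666\right) + 3428790\right) = - 5542319 \left(\left(\frac{766}{13} \left(-697\right) + 195666\right) + 3428790\right) = - 5542319 \left(\left(- \frac{533902}{13} + 195666\right) + 3428790\right) = - 5542319 \left(\frac{2009756}{13} + 3428790\right) = \left(-5542319\right) \frac{46584026}{13} = - \frac{258183532396294}{13}$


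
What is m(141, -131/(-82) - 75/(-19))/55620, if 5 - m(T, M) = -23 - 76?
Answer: 26/13905 ≈ 0.0018698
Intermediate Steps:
m(T, M) = 104 (m(T, M) = 5 - (-23 - 76) = 5 - 1*(-99) = 5 + 99 = 104)
m(141, -131/(-82) - 75/(-19))/55620 = 104/55620 = 104*(1/55620) = 26/13905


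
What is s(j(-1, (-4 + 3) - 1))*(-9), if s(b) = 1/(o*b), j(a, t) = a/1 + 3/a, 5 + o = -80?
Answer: -9/340 ≈ -0.026471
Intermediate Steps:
o = -85 (o = -5 - 80 = -85)
j(a, t) = a + 3/a (j(a, t) = a*1 + 3/a = a + 3/a)
s(b) = -1/(85*b) (s(b) = 1/(-85*b) = -1/(85*b))
s(j(-1, (-4 + 3) - 1))*(-9) = -1/(85*(-1 + 3/(-1)))*(-9) = -1/(85*(-1 + 3*(-1)))*(-9) = -1/(85*(-1 - 3))*(-9) = -1/85/(-4)*(-9) = -1/85*(-¼)*(-9) = (1/340)*(-9) = -9/340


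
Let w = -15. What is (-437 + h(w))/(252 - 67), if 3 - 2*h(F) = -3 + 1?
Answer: -869/370 ≈ -2.3486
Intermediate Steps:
h(F) = 5/2 (h(F) = 3/2 - (-3 + 1)/2 = 3/2 - ½*(-2) = 3/2 + 1 = 5/2)
(-437 + h(w))/(252 - 67) = (-437 + 5/2)/(252 - 67) = -869/2/185 = -869/2*1/185 = -869/370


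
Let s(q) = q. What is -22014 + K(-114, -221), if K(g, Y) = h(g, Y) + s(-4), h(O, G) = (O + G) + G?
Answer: -22574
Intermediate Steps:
h(O, G) = O + 2*G (h(O, G) = (G + O) + G = O + 2*G)
K(g, Y) = -4 + g + 2*Y (K(g, Y) = (g + 2*Y) - 4 = -4 + g + 2*Y)
-22014 + K(-114, -221) = -22014 + (-4 - 114 + 2*(-221)) = -22014 + (-4 - 114 - 442) = -22014 - 560 = -22574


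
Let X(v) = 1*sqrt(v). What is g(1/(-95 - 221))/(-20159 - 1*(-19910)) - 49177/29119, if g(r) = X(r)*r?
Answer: -49177/29119 + I*sqrt(79)/12432072 ≈ -1.6888 + 7.1494e-7*I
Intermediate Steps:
X(v) = sqrt(v)
g(r) = r**(3/2) (g(r) = sqrt(r)*r = r**(3/2))
g(1/(-95 - 221))/(-20159 - 1*(-19910)) - 49177/29119 = (1/(-95 - 221))**(3/2)/(-20159 - 1*(-19910)) - 49177/29119 = (1/(-316))**(3/2)/(-20159 + 19910) - 49177*1/29119 = (-1/316)**(3/2)/(-249) - 49177/29119 = -I*sqrt(79)/49928*(-1/249) - 49177/29119 = I*sqrt(79)/12432072 - 49177/29119 = -49177/29119 + I*sqrt(79)/12432072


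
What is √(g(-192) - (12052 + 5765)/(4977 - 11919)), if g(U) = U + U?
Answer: 7*I*√41682082/2314 ≈ 19.53*I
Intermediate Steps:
g(U) = 2*U
√(g(-192) - (12052 + 5765)/(4977 - 11919)) = √(2*(-192) - (12052 + 5765)/(4977 - 11919)) = √(-384 - 17817/(-6942)) = √(-384 - 17817*(-1)/6942) = √(-384 - 1*(-5939/2314)) = √(-384 + 5939/2314) = √(-882637/2314) = 7*I*√41682082/2314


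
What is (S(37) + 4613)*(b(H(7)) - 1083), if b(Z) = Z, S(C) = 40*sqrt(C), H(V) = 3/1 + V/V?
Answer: -4977427 - 43160*sqrt(37) ≈ -5.2400e+6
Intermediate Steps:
H(V) = 4 (H(V) = 3*1 + 1 = 3 + 1 = 4)
(S(37) + 4613)*(b(H(7)) - 1083) = (40*sqrt(37) + 4613)*(4 - 1083) = (4613 + 40*sqrt(37))*(-1079) = -4977427 - 43160*sqrt(37)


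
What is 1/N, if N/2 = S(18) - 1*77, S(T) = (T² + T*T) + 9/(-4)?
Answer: 2/2275 ≈ 0.00087912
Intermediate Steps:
S(T) = -9/4 + 2*T² (S(T) = (T² + T²) + 9*(-¼) = 2*T² - 9/4 = -9/4 + 2*T²)
N = 2275/2 (N = 2*((-9/4 + 2*18²) - 1*77) = 2*((-9/4 + 2*324) - 77) = 2*((-9/4 + 648) - 77) = 2*(2583/4 - 77) = 2*(2275/4) = 2275/2 ≈ 1137.5)
1/N = 1/(2275/2) = 2/2275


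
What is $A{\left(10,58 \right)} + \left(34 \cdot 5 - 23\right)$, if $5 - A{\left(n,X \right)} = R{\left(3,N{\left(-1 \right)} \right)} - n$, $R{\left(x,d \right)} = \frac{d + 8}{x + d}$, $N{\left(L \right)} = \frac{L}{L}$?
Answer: $\frac{639}{4} \approx 159.75$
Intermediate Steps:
$N{\left(L \right)} = 1$
$R{\left(x,d \right)} = \frac{8 + d}{d + x}$
$A{\left(n,X \right)} = \frac{11}{4} + n$ ($A{\left(n,X \right)} = 5 - \left(\frac{8 + 1}{1 + 3} - n\right) = 5 - \left(\frac{1}{4} \cdot 9 - n\right) = 5 - \left(\frac{9}{4} - n\right) = 5 + \left(- \frac{9}{4} + n\right) = \frac{11}{4} + n$)
$A{\left(10,58 \right)} + \left(34 \cdot 5 - 23\right) = \left(\frac{11}{4} + 10\right) + \left(34 \cdot 5 - 23\right) = \frac{51}{4} + \left(170 - 23\right) = \frac{51}{4} + 147 = \frac{639}{4}$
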